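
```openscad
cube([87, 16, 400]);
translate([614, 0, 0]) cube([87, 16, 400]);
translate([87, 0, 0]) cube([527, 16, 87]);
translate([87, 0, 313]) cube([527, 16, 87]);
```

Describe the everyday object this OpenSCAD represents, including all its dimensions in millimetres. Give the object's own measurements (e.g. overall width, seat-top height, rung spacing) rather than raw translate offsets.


A rectangular picture frame lying in the x–z plane (depth along y). The opening is 527 mm wide (x) by 226 mm tall (z), surrounded by a border 87 mm wide on all four sides. The frame is 16 mm deep and is made of two full-height vertical stiles with two horizontal rails fitted between them.


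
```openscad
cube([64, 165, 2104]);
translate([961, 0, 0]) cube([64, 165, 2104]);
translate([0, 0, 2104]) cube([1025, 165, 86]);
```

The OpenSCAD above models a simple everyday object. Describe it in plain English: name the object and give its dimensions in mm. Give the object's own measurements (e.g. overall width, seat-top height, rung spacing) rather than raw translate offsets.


A door frame. The clear opening is 897 mm wide and 2104 mm high. Two 64 mm wide jambs, 165 mm deep, stand either side of the opening from the floor to the top of the opening. A 86 mm thick head sits across the top of both jambs, spanning the full outside width of the frame.


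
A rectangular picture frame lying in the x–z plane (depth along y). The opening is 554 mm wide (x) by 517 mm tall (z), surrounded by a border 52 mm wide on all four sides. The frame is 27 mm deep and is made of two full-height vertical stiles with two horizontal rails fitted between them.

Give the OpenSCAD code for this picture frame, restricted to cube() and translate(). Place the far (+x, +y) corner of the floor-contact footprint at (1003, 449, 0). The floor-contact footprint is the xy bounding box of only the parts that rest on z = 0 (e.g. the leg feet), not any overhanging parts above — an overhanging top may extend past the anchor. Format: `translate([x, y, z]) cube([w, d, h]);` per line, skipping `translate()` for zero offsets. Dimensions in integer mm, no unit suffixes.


translate([345, 422, 0]) cube([52, 27, 621]);
translate([951, 422, 0]) cube([52, 27, 621]);
translate([397, 422, 0]) cube([554, 27, 52]);
translate([397, 422, 569]) cube([554, 27, 52]);


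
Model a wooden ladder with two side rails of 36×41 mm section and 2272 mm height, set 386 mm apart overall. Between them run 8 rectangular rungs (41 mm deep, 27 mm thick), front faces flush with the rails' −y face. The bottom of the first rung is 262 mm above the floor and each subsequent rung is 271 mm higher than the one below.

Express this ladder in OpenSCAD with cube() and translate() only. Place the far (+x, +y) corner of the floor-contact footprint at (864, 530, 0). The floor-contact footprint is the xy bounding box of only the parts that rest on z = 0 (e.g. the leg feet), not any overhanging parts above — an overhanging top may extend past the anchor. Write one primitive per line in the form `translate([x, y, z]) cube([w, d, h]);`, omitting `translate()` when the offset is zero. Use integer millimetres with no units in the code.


translate([478, 489, 0]) cube([36, 41, 2272]);
translate([828, 489, 0]) cube([36, 41, 2272]);
translate([514, 489, 262]) cube([314, 41, 27]);
translate([514, 489, 533]) cube([314, 41, 27]);
translate([514, 489, 804]) cube([314, 41, 27]);
translate([514, 489, 1075]) cube([314, 41, 27]);
translate([514, 489, 1346]) cube([314, 41, 27]);
translate([514, 489, 1617]) cube([314, 41, 27]);
translate([514, 489, 1888]) cube([314, 41, 27]);
translate([514, 489, 2159]) cube([314, 41, 27]);


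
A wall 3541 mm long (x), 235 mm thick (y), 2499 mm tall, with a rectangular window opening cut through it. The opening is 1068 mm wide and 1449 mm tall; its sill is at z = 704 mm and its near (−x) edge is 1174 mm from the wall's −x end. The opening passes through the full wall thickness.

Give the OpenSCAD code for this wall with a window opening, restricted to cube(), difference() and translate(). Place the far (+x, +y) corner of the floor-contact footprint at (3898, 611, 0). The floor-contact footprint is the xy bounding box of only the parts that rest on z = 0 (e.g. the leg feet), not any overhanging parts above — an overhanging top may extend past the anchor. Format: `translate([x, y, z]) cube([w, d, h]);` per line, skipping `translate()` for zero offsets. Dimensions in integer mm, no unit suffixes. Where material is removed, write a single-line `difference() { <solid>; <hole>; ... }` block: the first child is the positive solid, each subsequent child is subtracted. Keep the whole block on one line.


difference() { translate([357, 376, 0]) cube([3541, 235, 2499]); translate([1531, 376, 704]) cube([1068, 235, 1449]); }


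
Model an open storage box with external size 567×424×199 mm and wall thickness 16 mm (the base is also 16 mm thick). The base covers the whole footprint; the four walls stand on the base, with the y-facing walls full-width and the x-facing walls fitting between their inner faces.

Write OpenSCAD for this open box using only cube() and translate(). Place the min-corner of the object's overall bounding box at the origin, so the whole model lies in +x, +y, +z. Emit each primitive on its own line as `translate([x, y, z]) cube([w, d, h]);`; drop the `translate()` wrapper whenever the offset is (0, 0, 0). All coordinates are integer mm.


cube([567, 424, 16]);
translate([0, 0, 16]) cube([567, 16, 183]);
translate([0, 408, 16]) cube([567, 16, 183]);
translate([0, 16, 16]) cube([16, 392, 183]);
translate([551, 16, 16]) cube([16, 392, 183]);


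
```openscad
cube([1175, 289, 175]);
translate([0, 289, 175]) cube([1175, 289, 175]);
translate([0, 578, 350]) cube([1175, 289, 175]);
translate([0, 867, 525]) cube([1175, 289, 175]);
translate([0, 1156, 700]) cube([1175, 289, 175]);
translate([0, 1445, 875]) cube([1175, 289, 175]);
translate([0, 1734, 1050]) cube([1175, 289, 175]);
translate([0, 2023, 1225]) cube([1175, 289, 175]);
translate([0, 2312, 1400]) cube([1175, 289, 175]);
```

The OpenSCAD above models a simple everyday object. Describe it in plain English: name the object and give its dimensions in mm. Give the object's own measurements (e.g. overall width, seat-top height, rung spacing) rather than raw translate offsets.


A straight staircase of 9 solid steps. Each step is 1175 mm wide (x), 289 mm deep (y, the going) and 175 mm tall (the rise). The first step rests on the floor; each subsequent step sits one going further in +y and one rise higher in +z, directly behind and above the previous step with no overlap.


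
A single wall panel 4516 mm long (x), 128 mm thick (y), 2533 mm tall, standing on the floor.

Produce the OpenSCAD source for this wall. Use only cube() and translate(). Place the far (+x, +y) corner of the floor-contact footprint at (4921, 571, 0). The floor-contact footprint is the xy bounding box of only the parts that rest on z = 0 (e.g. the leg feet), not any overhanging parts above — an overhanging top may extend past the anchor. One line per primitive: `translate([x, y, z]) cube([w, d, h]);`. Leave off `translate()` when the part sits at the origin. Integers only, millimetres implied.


translate([405, 443, 0]) cube([4516, 128, 2533]);


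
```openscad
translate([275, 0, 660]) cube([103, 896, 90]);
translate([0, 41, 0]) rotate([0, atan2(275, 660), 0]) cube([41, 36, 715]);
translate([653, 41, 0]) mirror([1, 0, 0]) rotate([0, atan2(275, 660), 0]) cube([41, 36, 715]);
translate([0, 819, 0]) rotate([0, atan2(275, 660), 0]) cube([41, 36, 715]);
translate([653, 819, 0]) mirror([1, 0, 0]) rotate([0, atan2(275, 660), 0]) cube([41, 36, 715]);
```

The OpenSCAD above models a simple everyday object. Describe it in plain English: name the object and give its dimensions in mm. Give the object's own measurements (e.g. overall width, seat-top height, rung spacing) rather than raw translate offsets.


A sawhorse. A 103×896×90 mm beam (x, y, z) sits on two A-frame leg pairs. Each pair is two raked legs of 41×36 mm section (36 mm along y) splaying symmetrically in x. Each leg rises 660 mm vertically over 275 mm of horizontal reach and is 715 mm long along its own axis. Every leg's outer bottom edge rests on the floor and its outer top edge meets a bottom edge of the beam — the left legs (tilting toward +x) meet the beam's −x bottom edge, the right legs (their mirror images, tilting toward −x) meet its +x bottom edge — so the leg tops tuck under the beam, the beam's underside is 660 mm above the floor, and the feet are 653 mm apart outside-to-outside with the beam centred between them. The two leg pairs are set in 41 mm from either end of the beam.


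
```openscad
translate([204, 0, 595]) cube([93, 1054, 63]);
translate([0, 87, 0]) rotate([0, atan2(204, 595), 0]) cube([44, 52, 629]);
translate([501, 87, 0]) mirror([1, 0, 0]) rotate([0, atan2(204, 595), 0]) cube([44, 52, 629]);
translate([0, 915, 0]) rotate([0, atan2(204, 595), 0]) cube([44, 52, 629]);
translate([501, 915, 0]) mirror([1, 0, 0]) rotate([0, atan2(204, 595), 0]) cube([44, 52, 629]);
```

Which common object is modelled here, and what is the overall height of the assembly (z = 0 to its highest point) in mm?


A sawhorse. The overall height is 658 mm.

A beam across two mirrored pairs of raked legs — a sawhorse. The beam's underside is at z = 595 (matching the legs' vertical rise in atan2(204, 595)) and the beam is 63 mm tall, so its top is at 595 + 63 = 658 mm. The raked legs top out at the beam's underside, so that is the highest point.


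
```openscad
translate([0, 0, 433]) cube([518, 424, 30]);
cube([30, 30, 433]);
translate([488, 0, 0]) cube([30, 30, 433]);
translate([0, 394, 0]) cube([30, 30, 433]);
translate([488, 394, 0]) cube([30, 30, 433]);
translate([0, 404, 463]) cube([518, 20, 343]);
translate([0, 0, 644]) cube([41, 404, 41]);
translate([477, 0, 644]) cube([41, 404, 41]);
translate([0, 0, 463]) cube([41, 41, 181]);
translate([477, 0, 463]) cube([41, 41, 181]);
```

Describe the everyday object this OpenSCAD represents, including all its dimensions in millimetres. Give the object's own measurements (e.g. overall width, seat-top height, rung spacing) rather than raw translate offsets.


A chair. The seat is a 518×424×30 mm slab with its top at z = 463 mm, on four 30×30 mm corner legs (flush with the seat edges, standing on z = 0). A flat backrest 20 mm thick, 343 mm tall, spans the full seat width and rises from the seat top along its +y edge, rear face flush with the rear of the seat. Two armrests of 41×41 mm section run along each side from the seat's front edge to the front of the backrest, top faces 222 mm above the seat top and outer faces flush with the seat's x-edges; a 41×41 mm post under the front of each armrest stands on the seat at the front corner.


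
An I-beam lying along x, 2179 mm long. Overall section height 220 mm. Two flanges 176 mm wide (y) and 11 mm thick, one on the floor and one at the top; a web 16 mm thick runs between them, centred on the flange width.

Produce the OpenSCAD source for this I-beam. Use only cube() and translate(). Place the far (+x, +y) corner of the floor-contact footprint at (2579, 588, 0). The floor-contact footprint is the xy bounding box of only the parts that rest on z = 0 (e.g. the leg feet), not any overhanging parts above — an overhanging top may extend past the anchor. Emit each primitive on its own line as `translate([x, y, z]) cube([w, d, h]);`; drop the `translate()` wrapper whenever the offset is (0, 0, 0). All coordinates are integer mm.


translate([400, 412, 0]) cube([2179, 176, 11]);
translate([400, 492, 11]) cube([2179, 16, 198]);
translate([400, 412, 209]) cube([2179, 176, 11]);


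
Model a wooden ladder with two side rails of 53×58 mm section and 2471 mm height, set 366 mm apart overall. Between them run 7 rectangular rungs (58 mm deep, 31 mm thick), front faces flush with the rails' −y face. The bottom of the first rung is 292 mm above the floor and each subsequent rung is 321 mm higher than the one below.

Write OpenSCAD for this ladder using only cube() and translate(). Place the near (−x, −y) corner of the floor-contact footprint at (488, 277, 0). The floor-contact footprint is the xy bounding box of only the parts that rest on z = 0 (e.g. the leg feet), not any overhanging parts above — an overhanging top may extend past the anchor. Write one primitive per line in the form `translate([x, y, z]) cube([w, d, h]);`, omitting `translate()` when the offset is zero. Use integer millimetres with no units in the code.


translate([488, 277, 0]) cube([53, 58, 2471]);
translate([801, 277, 0]) cube([53, 58, 2471]);
translate([541, 277, 292]) cube([260, 58, 31]);
translate([541, 277, 613]) cube([260, 58, 31]);
translate([541, 277, 934]) cube([260, 58, 31]);
translate([541, 277, 1255]) cube([260, 58, 31]);
translate([541, 277, 1576]) cube([260, 58, 31]);
translate([541, 277, 1897]) cube([260, 58, 31]);
translate([541, 277, 2218]) cube([260, 58, 31]);


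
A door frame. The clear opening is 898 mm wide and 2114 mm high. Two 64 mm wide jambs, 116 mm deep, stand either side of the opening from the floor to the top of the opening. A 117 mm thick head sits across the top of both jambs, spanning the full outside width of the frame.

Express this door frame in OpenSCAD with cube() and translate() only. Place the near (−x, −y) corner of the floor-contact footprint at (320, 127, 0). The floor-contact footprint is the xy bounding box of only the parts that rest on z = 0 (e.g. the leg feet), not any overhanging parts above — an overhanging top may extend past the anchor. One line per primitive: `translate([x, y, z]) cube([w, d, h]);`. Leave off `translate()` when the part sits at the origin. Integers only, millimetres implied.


translate([320, 127, 0]) cube([64, 116, 2114]);
translate([1282, 127, 0]) cube([64, 116, 2114]);
translate([320, 127, 2114]) cube([1026, 116, 117]);


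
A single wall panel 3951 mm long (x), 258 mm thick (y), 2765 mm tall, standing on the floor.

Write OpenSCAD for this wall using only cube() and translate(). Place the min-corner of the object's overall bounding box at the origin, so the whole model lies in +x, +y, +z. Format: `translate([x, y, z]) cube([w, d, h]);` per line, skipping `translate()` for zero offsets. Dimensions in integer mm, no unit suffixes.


cube([3951, 258, 2765]);


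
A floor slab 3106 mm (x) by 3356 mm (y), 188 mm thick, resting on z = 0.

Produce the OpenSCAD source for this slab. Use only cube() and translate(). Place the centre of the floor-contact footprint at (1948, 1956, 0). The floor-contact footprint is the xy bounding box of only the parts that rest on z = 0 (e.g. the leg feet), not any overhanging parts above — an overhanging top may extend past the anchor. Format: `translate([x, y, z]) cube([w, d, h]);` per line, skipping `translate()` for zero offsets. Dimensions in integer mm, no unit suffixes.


translate([395, 278, 0]) cube([3106, 3356, 188]);


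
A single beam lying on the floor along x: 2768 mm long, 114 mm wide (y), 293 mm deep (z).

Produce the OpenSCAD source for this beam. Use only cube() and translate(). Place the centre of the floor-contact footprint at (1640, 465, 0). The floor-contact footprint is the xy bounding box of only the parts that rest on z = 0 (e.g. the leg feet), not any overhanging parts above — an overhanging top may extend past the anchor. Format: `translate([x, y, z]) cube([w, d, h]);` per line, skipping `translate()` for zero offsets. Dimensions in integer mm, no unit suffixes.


translate([256, 408, 0]) cube([2768, 114, 293]);


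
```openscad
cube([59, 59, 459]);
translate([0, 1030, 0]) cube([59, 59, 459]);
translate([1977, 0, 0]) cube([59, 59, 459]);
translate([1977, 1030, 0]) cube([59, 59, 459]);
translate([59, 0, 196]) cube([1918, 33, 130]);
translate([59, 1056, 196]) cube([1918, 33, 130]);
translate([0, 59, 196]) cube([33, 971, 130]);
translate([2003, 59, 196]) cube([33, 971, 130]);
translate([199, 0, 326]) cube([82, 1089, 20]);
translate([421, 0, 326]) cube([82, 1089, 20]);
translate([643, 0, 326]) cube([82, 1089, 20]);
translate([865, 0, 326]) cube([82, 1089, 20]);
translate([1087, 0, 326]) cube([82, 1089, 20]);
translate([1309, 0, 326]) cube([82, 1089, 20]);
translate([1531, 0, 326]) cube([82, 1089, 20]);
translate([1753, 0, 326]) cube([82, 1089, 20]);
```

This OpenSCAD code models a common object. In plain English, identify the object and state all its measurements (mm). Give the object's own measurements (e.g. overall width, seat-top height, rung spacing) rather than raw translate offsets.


A bed frame 2036 mm long (x) by 1089 mm wide (y). Four 59×59 mm corner posts, 459 mm tall, at the corners of the footprint. Four rails of 33 mm thickness and 130 mm height run between adjacent posts with their undersides at z = 196 mm, their outer faces flush with the outside of the frame (the two x-running rails run between the posts' inner faces; the two y-running rails run between the posts' inner faces). 8 slats, each 82 mm wide (x) and 20 mm thick, lie across the top of the two x-running rails, running the full 1089 mm width of the frame in y; along x they sit between the end posts with a 140 mm gap after the −x posts and between neighbouring slats, leaving 142 mm before the +x posts.


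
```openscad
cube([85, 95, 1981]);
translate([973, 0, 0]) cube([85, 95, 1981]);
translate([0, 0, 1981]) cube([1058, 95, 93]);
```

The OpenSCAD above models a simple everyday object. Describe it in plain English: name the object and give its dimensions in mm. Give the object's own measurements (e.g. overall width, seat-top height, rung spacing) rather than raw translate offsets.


A door frame. The clear opening is 888 mm wide and 1981 mm high. Two 85 mm wide jambs, 95 mm deep, stand either side of the opening from the floor to the top of the opening. A 93 mm thick head sits across the top of both jambs, spanning the full outside width of the frame.


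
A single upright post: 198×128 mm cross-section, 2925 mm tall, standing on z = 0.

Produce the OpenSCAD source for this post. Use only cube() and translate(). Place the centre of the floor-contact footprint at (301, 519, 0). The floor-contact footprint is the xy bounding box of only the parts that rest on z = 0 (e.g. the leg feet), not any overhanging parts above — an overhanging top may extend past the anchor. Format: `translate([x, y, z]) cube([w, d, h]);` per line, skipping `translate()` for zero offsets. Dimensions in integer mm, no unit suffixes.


translate([202, 455, 0]) cube([198, 128, 2925]);


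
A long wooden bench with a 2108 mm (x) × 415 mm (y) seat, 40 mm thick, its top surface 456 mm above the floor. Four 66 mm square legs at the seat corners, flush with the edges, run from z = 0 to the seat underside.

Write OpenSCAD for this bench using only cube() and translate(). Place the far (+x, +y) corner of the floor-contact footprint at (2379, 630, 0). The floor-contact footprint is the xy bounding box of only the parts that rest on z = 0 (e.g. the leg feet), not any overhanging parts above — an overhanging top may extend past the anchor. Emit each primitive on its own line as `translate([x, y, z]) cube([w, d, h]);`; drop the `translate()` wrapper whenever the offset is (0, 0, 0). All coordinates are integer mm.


translate([271, 215, 416]) cube([2108, 415, 40]);
translate([271, 215, 0]) cube([66, 66, 416]);
translate([271, 564, 0]) cube([66, 66, 416]);
translate([2313, 215, 0]) cube([66, 66, 416]);
translate([2313, 564, 0]) cube([66, 66, 416]);


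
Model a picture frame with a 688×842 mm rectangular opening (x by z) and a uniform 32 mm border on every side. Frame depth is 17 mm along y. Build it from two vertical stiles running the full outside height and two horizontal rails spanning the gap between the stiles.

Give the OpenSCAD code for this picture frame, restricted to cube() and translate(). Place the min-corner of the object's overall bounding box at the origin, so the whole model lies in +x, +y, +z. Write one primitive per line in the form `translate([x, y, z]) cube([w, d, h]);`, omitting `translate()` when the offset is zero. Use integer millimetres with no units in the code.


cube([32, 17, 906]);
translate([720, 0, 0]) cube([32, 17, 906]);
translate([32, 0, 0]) cube([688, 17, 32]);
translate([32, 0, 874]) cube([688, 17, 32]);


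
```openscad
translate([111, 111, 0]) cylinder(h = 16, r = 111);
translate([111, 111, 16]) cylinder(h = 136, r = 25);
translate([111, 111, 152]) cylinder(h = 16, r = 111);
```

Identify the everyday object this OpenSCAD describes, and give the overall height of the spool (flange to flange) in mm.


A spool. The overall height is 168 mm.

Three coaxial cylinders, large–small–large — a spool. Two 16 mm flanges and a 136 mm core give 16 + 136 + 16 = 168 mm.


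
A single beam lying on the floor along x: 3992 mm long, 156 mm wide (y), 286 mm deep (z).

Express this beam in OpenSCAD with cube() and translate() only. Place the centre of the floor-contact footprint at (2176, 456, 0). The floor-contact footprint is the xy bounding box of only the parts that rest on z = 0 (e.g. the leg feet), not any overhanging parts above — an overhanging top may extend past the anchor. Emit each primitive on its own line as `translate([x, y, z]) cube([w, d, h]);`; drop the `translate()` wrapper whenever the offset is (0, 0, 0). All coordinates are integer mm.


translate([180, 378, 0]) cube([3992, 156, 286]);


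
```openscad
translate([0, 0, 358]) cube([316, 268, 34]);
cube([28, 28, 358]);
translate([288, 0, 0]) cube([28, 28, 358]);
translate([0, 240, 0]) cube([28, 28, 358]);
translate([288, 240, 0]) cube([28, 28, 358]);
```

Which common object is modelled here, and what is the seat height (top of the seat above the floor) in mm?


A stool. The seat height is 392 mm.

A 316×268×34 slab at z = 358 on four corner posts — a stool. The seat top is 358 + 34 = 392 mm.


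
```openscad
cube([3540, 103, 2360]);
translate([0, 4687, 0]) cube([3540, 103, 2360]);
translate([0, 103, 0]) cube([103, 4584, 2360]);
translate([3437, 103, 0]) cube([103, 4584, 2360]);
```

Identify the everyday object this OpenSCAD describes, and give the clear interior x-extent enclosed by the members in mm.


A house (or room) frame. The interior width is 3334 mm.

Four 2360 mm walls enclosing a rectangle with no floor or roof — a room or house frame. Outside width is 3540 mm and wall thickness is 103 mm, so the interior width is 3540 − 2 × 103 = 3334 mm.


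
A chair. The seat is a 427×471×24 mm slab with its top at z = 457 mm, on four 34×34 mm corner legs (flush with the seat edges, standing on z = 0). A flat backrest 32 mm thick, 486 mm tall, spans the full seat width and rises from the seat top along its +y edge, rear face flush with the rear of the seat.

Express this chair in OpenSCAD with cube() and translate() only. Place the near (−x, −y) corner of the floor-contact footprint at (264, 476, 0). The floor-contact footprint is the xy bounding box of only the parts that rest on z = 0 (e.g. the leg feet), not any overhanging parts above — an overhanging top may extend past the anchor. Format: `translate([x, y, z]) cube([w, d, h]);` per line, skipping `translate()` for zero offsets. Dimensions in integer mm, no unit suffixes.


// leg_h = 457 - 24 = 433
translate([264, 476, 433]) cube([427, 471, 24]);
translate([264, 476, 0]) cube([34, 34, 433]);
translate([657, 476, 0]) cube([34, 34, 433]);
translate([264, 913, 0]) cube([34, 34, 433]);
translate([657, 913, 0]) cube([34, 34, 433]);
translate([264, 915, 457]) cube([427, 32, 486]);


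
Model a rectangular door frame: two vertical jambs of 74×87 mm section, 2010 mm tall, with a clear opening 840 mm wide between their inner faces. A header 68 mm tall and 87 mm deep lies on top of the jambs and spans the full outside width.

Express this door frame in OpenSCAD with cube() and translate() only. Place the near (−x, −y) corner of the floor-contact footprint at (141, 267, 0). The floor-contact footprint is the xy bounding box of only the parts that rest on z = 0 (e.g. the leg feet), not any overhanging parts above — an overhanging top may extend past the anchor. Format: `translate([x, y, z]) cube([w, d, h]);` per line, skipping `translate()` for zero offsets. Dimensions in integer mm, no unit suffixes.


translate([141, 267, 0]) cube([74, 87, 2010]);
translate([1055, 267, 0]) cube([74, 87, 2010]);
translate([141, 267, 2010]) cube([988, 87, 68]);


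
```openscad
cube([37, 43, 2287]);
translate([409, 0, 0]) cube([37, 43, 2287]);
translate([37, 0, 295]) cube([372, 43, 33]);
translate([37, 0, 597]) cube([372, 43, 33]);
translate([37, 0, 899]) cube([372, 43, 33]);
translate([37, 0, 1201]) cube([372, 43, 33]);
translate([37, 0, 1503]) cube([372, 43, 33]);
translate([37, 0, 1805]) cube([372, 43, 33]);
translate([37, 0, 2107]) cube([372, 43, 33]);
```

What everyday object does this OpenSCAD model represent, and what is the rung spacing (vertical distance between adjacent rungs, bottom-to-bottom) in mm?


A ladder. The rung spacing is 302 mm.

Two tall 37×43 posts with 7 short bars between them — a ladder. Adjacent rungs sit at z = 295 and z = 597, so the spacing is 597 − 295 = 302 mm.


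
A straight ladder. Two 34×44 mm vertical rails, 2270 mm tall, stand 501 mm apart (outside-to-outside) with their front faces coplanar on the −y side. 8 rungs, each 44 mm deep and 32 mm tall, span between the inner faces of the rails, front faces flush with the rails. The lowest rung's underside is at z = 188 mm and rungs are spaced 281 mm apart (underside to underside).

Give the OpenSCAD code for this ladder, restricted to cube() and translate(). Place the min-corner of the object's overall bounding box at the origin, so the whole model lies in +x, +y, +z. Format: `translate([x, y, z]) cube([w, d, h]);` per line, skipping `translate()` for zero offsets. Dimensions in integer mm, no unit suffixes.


cube([34, 44, 2270]);
translate([467, 0, 0]) cube([34, 44, 2270]);
translate([34, 0, 188]) cube([433, 44, 32]);
translate([34, 0, 469]) cube([433, 44, 32]);
translate([34, 0, 750]) cube([433, 44, 32]);
translate([34, 0, 1031]) cube([433, 44, 32]);
translate([34, 0, 1312]) cube([433, 44, 32]);
translate([34, 0, 1593]) cube([433, 44, 32]);
translate([34, 0, 1874]) cube([433, 44, 32]);
translate([34, 0, 2155]) cube([433, 44, 32]);


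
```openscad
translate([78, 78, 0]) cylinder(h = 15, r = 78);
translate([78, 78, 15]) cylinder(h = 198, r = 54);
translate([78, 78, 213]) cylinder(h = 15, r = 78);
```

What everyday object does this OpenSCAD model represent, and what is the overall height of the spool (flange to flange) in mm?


A spool. The overall height is 228 mm.

Three coaxial cylinders, large–small–large — a spool. Two 15 mm flanges and a 198 mm core give 15 + 198 + 15 = 228 mm.


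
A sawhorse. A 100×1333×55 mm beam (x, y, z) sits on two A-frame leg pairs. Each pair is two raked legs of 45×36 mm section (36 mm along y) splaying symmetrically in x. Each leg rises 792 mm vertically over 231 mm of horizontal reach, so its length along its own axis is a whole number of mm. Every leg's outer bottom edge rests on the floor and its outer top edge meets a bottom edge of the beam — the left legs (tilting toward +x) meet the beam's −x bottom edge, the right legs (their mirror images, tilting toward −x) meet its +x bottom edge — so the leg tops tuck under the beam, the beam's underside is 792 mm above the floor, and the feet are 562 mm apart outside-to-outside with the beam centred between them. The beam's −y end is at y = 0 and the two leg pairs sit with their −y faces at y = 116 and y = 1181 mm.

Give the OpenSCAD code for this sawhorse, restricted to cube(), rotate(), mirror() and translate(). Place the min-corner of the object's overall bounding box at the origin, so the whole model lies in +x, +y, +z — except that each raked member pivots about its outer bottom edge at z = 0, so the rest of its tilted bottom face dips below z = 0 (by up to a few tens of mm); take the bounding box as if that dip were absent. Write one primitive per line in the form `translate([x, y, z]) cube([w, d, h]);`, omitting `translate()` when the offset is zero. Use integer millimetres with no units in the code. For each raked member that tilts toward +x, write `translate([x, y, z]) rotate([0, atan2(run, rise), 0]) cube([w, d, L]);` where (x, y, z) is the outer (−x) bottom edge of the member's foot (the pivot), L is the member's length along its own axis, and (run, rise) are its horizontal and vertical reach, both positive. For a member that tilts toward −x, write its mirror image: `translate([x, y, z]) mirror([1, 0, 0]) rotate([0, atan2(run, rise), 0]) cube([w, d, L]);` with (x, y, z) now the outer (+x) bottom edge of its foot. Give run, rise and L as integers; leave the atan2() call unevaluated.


translate([231, 0, 792]) cube([100, 1333, 55]);
translate([0, 116, 0]) rotate([0, atan2(231, 792), 0]) cube([45, 36, 825]);
translate([562, 116, 0]) mirror([1, 0, 0]) rotate([0, atan2(231, 792), 0]) cube([45, 36, 825]);
translate([0, 1181, 0]) rotate([0, atan2(231, 792), 0]) cube([45, 36, 825]);
translate([562, 1181, 0]) mirror([1, 0, 0]) rotate([0, atan2(231, 792), 0]) cube([45, 36, 825]);


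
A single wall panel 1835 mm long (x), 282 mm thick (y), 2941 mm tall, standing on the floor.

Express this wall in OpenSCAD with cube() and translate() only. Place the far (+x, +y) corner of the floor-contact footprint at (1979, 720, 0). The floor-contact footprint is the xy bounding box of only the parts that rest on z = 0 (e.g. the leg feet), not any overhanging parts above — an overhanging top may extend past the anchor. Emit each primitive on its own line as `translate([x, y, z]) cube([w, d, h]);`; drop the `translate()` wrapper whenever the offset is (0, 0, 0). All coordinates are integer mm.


translate([144, 438, 0]) cube([1835, 282, 2941]);


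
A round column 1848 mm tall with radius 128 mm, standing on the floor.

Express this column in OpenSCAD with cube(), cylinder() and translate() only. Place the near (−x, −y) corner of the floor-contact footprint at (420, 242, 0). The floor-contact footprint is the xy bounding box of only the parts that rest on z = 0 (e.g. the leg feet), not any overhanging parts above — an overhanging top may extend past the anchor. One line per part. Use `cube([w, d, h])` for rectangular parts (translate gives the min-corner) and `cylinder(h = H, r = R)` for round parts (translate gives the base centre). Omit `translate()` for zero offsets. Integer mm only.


translate([548, 370, 0]) cylinder(h = 1848, r = 128);


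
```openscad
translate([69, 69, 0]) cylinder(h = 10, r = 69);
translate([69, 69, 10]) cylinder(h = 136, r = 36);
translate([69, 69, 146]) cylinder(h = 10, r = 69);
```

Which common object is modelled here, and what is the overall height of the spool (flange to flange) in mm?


A spool. The overall height is 156 mm.

Three coaxial cylinders, large–small–large — a spool. Two 10 mm flanges and a 136 mm core give 10 + 136 + 10 = 156 mm.


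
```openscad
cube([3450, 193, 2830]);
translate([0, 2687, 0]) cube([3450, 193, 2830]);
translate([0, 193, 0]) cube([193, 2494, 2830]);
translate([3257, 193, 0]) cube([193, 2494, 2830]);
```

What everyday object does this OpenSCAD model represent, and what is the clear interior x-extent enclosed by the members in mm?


A house (or room) frame. The interior width is 3064 mm.

Four 2830 mm walls enclosing a rectangle with no floor or roof — a room or house frame. Outside width is 3450 mm and wall thickness is 193 mm, so the interior width is 3450 − 2 × 193 = 3064 mm.


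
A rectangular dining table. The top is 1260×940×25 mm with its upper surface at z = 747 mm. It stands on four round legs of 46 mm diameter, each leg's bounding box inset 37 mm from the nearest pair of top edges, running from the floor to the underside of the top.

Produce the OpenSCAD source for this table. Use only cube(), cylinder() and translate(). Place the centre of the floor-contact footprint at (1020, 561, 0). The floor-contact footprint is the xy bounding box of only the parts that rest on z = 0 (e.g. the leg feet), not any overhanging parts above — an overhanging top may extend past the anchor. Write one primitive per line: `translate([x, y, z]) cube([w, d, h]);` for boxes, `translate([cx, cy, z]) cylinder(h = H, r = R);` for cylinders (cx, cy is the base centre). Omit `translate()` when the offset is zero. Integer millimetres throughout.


// leg_h = 747 - 25 = 722
translate([390, 91, 722]) cube([1260, 940, 25]);
translate([450, 151, 0]) cylinder(h = 722, r = 23);
translate([1590, 151, 0]) cylinder(h = 722, r = 23);
translate([450, 971, 0]) cylinder(h = 722, r = 23);
translate([1590, 971, 0]) cylinder(h = 722, r = 23);


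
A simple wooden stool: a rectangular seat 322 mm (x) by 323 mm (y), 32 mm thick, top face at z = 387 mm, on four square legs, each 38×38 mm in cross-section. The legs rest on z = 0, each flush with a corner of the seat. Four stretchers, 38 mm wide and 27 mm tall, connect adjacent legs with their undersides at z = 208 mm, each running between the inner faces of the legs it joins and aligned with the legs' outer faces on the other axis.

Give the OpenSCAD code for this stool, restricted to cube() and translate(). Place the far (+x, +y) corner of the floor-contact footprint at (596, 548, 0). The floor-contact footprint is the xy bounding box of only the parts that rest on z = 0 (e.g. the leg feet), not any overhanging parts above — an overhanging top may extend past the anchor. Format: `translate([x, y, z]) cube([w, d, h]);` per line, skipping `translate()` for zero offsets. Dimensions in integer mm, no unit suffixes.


translate([274, 225, 355]) cube([322, 323, 32]);
translate([274, 225, 0]) cube([38, 38, 355]);
translate([558, 225, 0]) cube([38, 38, 355]);
translate([274, 510, 0]) cube([38, 38, 355]);
translate([558, 510, 0]) cube([38, 38, 355]);
translate([312, 225, 208]) cube([246, 38, 27]);
translate([312, 510, 208]) cube([246, 38, 27]);
translate([274, 263, 208]) cube([38, 247, 27]);
translate([558, 263, 208]) cube([38, 247, 27]);


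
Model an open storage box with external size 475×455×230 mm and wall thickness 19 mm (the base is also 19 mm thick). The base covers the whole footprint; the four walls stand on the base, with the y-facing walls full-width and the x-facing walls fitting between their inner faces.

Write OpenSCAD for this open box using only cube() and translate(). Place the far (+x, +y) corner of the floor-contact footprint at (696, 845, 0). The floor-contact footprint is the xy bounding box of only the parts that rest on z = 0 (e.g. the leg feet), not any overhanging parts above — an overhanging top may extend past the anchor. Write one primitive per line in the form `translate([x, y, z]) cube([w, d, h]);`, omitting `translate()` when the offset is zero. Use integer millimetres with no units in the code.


translate([221, 390, 0]) cube([475, 455, 19]);
translate([221, 390, 19]) cube([475, 19, 211]);
translate([221, 826, 19]) cube([475, 19, 211]);
translate([221, 409, 19]) cube([19, 417, 211]);
translate([677, 409, 19]) cube([19, 417, 211]);


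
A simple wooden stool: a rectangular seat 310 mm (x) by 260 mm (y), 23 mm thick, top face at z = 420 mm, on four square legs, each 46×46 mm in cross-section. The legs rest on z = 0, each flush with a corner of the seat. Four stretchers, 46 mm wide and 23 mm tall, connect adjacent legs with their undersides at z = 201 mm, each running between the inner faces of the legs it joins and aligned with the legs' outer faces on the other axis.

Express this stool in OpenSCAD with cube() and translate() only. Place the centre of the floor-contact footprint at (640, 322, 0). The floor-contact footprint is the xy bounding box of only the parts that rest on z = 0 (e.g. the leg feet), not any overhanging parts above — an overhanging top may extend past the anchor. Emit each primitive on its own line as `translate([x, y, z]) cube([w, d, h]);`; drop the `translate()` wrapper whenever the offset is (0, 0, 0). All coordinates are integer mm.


translate([485, 192, 397]) cube([310, 260, 23]);
translate([485, 192, 0]) cube([46, 46, 397]);
translate([749, 192, 0]) cube([46, 46, 397]);
translate([485, 406, 0]) cube([46, 46, 397]);
translate([749, 406, 0]) cube([46, 46, 397]);
translate([531, 192, 201]) cube([218, 46, 23]);
translate([531, 406, 201]) cube([218, 46, 23]);
translate([485, 238, 201]) cube([46, 168, 23]);
translate([749, 238, 201]) cube([46, 168, 23]);


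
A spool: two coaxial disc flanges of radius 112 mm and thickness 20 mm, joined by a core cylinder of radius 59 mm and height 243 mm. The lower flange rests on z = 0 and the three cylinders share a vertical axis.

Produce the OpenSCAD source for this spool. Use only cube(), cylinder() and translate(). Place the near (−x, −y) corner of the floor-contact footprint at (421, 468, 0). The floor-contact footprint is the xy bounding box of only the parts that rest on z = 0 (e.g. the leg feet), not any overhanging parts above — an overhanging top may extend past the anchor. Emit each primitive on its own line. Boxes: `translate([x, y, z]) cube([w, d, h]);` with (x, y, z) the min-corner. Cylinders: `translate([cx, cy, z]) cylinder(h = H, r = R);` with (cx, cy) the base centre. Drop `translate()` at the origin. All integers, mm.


translate([533, 580, 0]) cylinder(h = 20, r = 112);
translate([533, 580, 20]) cylinder(h = 243, r = 59);
translate([533, 580, 263]) cylinder(h = 20, r = 112);


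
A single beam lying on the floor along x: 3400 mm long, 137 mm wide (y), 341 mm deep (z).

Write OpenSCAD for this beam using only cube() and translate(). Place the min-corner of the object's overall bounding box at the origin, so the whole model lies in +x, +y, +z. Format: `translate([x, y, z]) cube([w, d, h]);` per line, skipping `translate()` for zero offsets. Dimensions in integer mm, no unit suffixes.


cube([3400, 137, 341]);


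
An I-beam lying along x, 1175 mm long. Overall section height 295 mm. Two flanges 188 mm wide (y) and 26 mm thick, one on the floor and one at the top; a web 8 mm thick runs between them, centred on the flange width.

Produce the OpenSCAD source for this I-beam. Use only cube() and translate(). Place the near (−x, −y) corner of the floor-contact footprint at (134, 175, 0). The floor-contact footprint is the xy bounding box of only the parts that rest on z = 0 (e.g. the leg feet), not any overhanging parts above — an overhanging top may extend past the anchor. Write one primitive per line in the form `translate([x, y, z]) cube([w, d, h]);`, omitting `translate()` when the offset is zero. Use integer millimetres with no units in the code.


translate([134, 175, 0]) cube([1175, 188, 26]);
translate([134, 265, 26]) cube([1175, 8, 243]);
translate([134, 175, 269]) cube([1175, 188, 26]);


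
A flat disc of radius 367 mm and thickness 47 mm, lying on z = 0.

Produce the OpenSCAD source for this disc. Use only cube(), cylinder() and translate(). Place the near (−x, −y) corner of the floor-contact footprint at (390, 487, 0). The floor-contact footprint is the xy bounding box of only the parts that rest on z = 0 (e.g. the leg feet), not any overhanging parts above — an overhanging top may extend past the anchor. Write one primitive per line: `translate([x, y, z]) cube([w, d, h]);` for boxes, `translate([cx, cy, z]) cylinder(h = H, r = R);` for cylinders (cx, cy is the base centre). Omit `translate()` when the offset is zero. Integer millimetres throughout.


translate([757, 854, 0]) cylinder(h = 47, r = 367);


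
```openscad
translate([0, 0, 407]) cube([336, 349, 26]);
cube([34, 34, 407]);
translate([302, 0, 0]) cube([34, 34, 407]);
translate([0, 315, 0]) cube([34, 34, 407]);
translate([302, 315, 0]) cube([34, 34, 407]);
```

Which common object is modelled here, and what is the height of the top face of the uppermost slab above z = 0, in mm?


A stool. The seat height is 433 mm.

A 336×349×26 slab at z = 407 on four corner posts — a stool. The seat top is 407 + 26 = 433 mm.


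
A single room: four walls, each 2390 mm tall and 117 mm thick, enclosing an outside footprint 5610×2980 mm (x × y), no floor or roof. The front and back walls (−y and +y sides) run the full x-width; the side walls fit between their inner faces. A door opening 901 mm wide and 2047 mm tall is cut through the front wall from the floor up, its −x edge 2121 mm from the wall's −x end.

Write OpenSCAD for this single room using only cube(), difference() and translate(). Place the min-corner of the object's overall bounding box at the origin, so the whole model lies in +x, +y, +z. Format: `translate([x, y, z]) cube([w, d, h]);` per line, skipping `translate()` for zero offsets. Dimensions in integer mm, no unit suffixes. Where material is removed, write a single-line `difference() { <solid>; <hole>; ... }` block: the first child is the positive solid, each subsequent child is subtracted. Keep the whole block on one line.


difference() { cube([5610, 117, 2390]); translate([2121, 0, 0]) cube([901, 117, 2047]); }
translate([0, 2863, 0]) cube([5610, 117, 2390]);
translate([0, 117, 0]) cube([117, 2746, 2390]);
translate([5493, 117, 0]) cube([117, 2746, 2390]);
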